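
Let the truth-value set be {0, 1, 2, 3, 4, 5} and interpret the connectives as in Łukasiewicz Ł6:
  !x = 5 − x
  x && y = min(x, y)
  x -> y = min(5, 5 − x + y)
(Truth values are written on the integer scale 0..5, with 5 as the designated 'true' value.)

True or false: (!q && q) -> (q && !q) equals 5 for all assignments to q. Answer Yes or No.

Yes

q = 0 ↦ 5
q = 1 ↦ 5
q = 2 ↦ 5
q = 3 ↦ 5
q = 4 ↦ 5
q = 5 ↦ 5
Every assignment gives a value ≥ 5.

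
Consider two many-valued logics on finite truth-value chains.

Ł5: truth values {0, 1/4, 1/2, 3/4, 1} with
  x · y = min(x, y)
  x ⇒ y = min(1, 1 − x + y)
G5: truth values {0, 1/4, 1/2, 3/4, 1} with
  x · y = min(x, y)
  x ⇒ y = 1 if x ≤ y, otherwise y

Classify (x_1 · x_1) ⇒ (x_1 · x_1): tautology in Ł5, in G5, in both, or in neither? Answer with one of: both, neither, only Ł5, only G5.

both

In Ł5: every assignment gives 1 — tautology.
In G5: every assignment gives 1 — tautology.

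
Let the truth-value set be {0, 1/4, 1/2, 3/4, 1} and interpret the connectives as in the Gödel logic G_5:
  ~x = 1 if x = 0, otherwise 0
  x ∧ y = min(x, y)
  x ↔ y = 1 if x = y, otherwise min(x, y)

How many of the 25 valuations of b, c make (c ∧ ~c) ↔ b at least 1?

5

value 1: 5 assignments (counts)
value 0: 20 assignments
So 5 of the 25 assignments meet the threshold.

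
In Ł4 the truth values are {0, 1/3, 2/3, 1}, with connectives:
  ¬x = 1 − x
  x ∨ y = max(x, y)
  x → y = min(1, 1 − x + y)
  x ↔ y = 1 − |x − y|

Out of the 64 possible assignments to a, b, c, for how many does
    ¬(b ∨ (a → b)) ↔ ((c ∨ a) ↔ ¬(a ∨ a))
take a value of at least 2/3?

29

value 1: 12 assignments (counts)
value 2/3: 17 assignments (counts)
value 1/3: 24 assignments
value 0: 11 assignments
So 29 of the 64 assignments meet the threshold.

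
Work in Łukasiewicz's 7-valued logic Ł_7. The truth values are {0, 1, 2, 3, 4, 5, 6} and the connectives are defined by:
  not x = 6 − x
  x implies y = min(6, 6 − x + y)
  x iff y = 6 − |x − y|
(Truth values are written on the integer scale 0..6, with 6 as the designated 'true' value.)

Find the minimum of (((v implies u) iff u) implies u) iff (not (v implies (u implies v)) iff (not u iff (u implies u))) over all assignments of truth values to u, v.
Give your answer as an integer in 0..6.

0

Take u = 0, v = 0:
v implies u = 0 implies 0 = 6
(v implies u) iff u = 6 iff 0 = 0
((v implies u) iff u) implies u = 0 implies 0 = 6
u implies v = 0 implies 0 = 6
v implies (u implies v) = 0 implies 6 = 6
not (v implies (u implies v)) = not 6 = 0
not u = not 0 = 6
u implies u = 0 implies 0 = 6
not u iff (u implies u) = 6 iff 6 = 6
not (v implies (u implies v)) iff (not u iff (u implies u)) = 0 iff 6 = 0
(((v implies u) iff u) implies u) iff (not (v implies (u implies v)) iff (not u iff (u implies u))) = 6 iff 0 = 0
No assignment yields a value below 0, so this is the minimum.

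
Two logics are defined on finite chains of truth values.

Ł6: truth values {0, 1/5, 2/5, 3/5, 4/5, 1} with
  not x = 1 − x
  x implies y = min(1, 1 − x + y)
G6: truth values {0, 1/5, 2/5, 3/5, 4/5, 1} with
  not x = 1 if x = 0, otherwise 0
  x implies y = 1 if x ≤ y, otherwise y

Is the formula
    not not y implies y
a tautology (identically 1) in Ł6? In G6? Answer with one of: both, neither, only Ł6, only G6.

In Ł6: every assignment gives 1 — tautology.
In G6: at y = 1/5 the value is 1/5 — not a tautology.

only Ł6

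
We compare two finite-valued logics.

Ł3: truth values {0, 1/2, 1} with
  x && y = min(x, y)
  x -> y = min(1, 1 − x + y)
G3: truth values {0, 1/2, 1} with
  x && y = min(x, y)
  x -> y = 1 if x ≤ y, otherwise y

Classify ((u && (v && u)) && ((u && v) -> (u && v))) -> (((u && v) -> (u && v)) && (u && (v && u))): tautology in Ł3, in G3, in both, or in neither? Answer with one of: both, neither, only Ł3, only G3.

In Ł3: every assignment gives 1 — tautology.
In G3: every assignment gives 1 — tautology.

both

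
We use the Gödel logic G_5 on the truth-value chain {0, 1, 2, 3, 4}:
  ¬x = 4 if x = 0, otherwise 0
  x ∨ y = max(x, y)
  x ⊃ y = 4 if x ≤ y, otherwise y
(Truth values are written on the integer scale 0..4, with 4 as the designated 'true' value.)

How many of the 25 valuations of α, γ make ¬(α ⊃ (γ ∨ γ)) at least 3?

value 4: 4 assignments (counts)
value 0: 21 assignments
So 4 of the 25 assignments meet the threshold.

4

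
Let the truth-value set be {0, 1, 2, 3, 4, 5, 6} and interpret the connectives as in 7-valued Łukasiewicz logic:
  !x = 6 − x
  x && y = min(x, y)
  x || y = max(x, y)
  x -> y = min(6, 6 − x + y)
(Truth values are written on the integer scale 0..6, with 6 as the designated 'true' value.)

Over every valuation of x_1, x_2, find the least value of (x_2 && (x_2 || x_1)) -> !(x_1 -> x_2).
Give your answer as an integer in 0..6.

0

Take x_1 = 0, x_2 = 6:
x_2 || x_1 = 6 || 0 = 6
x_2 && (x_2 || x_1) = 6 && 6 = 6
x_1 -> x_2 = 0 -> 6 = 6
!(x_1 -> x_2) = !6 = 0
(x_2 && (x_2 || x_1)) -> !(x_1 -> x_2) = 6 -> 0 = 0
No assignment yields a value below 0, so this is the minimum.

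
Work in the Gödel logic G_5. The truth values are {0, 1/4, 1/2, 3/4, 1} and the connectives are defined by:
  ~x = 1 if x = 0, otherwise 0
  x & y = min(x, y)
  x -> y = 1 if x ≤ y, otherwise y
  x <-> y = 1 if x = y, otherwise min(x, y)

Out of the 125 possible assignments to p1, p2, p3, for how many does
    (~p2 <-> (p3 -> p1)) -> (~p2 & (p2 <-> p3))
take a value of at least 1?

93

value 1: 93 assignments (counts)
value 0: 32 assignments
So 93 of the 125 assignments meet the threshold.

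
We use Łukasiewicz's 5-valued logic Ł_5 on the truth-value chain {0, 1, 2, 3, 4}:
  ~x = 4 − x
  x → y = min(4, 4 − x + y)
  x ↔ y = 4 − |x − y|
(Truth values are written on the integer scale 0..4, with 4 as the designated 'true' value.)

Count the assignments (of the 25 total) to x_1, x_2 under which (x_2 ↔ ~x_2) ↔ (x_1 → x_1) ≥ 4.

5

value 4: 5 assignments (counts)
value 2: 10 assignments
value 0: 10 assignments
So 5 of the 25 assignments meet the threshold.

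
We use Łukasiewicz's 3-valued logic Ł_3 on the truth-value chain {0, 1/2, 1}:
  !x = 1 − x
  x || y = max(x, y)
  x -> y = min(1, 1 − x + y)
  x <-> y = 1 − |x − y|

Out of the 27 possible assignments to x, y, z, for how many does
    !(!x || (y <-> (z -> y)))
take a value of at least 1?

1

value 1: 1 assignment (counts)
value 1/2: 7 assignments
value 0: 19 assignments
So 1 of the 27 assignments meets the threshold.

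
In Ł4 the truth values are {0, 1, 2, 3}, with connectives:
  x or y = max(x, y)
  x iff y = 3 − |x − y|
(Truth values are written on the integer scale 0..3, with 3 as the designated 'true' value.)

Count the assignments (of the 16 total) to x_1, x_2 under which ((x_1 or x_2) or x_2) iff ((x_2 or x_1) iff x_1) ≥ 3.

x_1 = 0, x_2 = 0 ↦ 0  <
x_1 = 0, x_2 = 1 ↦ 2  <
x_1 = 0, x_2 = 2 ↦ 2  <
x_1 = 0, x_2 = 3 ↦ 0  <
x_1 = 1, x_2 = 0 ↦ 1  <
x_1 = 1, x_2 = 1 ↦ 1  <
x_1 = 1, x_2 = 2 ↦ 3  ≥
x_1 = 1, x_2 = 3 ↦ 1  <
x_1 = 2, x_2 = 0 ↦ 2  <
x_1 = 2, x_2 = 1 ↦ 2  <
x_1 = 2, x_2 = 2 ↦ 2  <
x_1 = 2, x_2 = 3 ↦ 2  <
x_1 = 3, x_2 = 0 ↦ 3  ≥
x_1 = 3, x_2 = 1 ↦ 3  ≥
x_1 = 3, x_2 = 2 ↦ 3  ≥
x_1 = 3, x_2 = 3 ↦ 3  ≥
So 5 of the 16 assignments meet the threshold.

5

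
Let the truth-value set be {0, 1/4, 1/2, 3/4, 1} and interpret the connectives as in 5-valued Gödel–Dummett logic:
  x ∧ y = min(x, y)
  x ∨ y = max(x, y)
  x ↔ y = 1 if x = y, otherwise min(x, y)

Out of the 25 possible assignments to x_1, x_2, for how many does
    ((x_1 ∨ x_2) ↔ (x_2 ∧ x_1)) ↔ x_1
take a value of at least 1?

11

value 1: 11 assignments (counts)
value 3/4: 2 assignments
value 1/2: 3 assignments
value 1/4: 4 assignments
value 0: 5 assignments
So 11 of the 25 assignments meet the threshold.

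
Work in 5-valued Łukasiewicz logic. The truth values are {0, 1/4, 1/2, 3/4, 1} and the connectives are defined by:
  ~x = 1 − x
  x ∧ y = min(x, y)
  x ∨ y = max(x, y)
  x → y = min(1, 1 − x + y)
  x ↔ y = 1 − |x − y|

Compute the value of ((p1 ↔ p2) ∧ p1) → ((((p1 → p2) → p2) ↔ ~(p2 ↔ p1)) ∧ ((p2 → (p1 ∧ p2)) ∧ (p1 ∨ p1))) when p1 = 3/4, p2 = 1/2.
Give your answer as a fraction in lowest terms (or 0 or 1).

p1 ↔ p2 = 3/4 ↔ 1/2 = 3/4
(p1 ↔ p2) ∧ p1 = 3/4 ∧ 3/4 = 3/4
p1 → p2 = 3/4 → 1/2 = 3/4
(p1 → p2) → p2 = 3/4 → 1/2 = 3/4
p2 ↔ p1 = 1/2 ↔ 3/4 = 3/4
~(p2 ↔ p1) = ~3/4 = 1/4
((p1 → p2) → p2) ↔ ~(p2 ↔ p1) = 3/4 ↔ 1/4 = 1/2
p1 ∧ p2 = 3/4 ∧ 1/2 = 1/2
p2 → (p1 ∧ p2) = 1/2 → 1/2 = 1
p1 ∨ p1 = 3/4 ∨ 3/4 = 3/4
(p2 → (p1 ∧ p2)) ∧ (p1 ∨ p1) = 1 ∧ 3/4 = 3/4
(((p1 → p2) → p2) ↔ ~(p2 ↔ p1)) ∧ ((p2 → (p1 ∧ p2)) ∧ (p1 ∨ p1)) = 1/2 ∧ 3/4 = 1/2
((p1 ↔ p2) ∧ p1) → ((((p1 → p2) → p2) ↔ ~(p2 ↔ p1)) ∧ ((p2 → (p1 ∧ p2)) ∧ (p1 ∨ p1))) = 3/4 → 1/2 = 3/4

3/4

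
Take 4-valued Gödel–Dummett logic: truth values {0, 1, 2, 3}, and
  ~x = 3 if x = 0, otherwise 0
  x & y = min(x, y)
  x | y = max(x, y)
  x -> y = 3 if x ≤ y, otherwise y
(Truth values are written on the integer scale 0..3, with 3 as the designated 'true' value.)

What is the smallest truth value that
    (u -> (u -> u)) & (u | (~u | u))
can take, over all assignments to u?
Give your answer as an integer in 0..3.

1

Take u = 1:
u -> u = 1 -> 1 = 3
u -> (u -> u) = 1 -> 3 = 3
~u = ~1 = 0
~u | u = 0 | 1 = 1
u | (~u | u) = 1 | 1 = 1
(u -> (u -> u)) & (u | (~u | u)) = 3 & 1 = 1
No assignment yields a value below 1, so this is the minimum.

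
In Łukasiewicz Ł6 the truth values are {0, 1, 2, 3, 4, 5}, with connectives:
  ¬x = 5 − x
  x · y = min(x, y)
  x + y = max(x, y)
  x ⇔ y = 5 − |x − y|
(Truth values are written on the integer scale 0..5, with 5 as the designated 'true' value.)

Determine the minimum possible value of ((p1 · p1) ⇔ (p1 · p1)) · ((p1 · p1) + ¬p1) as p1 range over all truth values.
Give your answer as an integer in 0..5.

3

Take p1 = 2:
p1 · p1 = 2 · 2 = 2
p1 · p1 = 2 · 2 = 2
(p1 · p1) ⇔ (p1 · p1) = 2 ⇔ 2 = 5
p1 · p1 = 2 · 2 = 2
¬p1 = ¬2 = 3
(p1 · p1) + ¬p1 = 2 + 3 = 3
((p1 · p1) ⇔ (p1 · p1)) · ((p1 · p1) + ¬p1) = 5 · 3 = 3
No assignment yields a value below 3, so this is the minimum.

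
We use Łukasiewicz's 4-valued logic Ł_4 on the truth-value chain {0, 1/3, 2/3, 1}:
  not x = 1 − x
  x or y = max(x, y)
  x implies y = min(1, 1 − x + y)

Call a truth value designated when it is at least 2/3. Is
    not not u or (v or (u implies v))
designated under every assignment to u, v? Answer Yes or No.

u = 0, v = 0 ↦ 1
u = 0, v = 1/3 ↦ 1
u = 0, v = 2/3 ↦ 1
u = 0, v = 1 ↦ 1
u = 1/3, v = 0 ↦ 2/3
u = 1/3, v = 1/3 ↦ 1
u = 1/3, v = 2/3 ↦ 1
u = 1/3, v = 1 ↦ 1
u = 2/3, v = 0 ↦ 2/3
u = 2/3, v = 1/3 ↦ 2/3
u = 2/3, v = 2/3 ↦ 1
u = 2/3, v = 1 ↦ 1
u = 1, v = 0 ↦ 1
u = 1, v = 1/3 ↦ 1
u = 1, v = 2/3 ↦ 1
u = 1, v = 1 ↦ 1
Every assignment gives a value ≥ 2/3.

Yes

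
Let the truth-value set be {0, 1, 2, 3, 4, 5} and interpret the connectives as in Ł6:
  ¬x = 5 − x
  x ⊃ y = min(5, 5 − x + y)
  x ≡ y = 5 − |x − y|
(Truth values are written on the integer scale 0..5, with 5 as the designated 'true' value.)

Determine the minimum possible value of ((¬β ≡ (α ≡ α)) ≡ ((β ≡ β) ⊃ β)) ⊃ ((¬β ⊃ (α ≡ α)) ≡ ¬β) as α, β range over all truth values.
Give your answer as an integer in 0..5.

Take α = 0, β = 3:
¬β = ¬3 = 2
α ≡ α = 0 ≡ 0 = 5
¬β ≡ (α ≡ α) = 2 ≡ 5 = 2
β ≡ β = 3 ≡ 3 = 5
(β ≡ β) ⊃ β = 5 ⊃ 3 = 3
(¬β ≡ (α ≡ α)) ≡ ((β ≡ β) ⊃ β) = 2 ≡ 3 = 4
¬β = ¬3 = 2
α ≡ α = 0 ≡ 0 = 5
¬β ⊃ (α ≡ α) = 2 ⊃ 5 = 5
¬β = ¬3 = 2
(¬β ⊃ (α ≡ α)) ≡ ¬β = 5 ≡ 2 = 2
((¬β ≡ (α ≡ α)) ≡ ((β ≡ β) ⊃ β)) ⊃ ((¬β ⊃ (α ≡ α)) ≡ ¬β) = 4 ⊃ 2 = 3
No assignment yields a value below 3, so this is the minimum.

3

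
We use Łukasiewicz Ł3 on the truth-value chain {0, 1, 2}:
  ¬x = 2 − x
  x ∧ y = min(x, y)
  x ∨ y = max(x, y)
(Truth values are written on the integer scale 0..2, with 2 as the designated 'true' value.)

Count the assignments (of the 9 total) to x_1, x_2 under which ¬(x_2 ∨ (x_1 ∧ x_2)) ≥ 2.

x_1 = 0, x_2 = 0 ↦ 2  ≥
x_1 = 0, x_2 = 1 ↦ 1  <
x_1 = 0, x_2 = 2 ↦ 0  <
x_1 = 1, x_2 = 0 ↦ 2  ≥
x_1 = 1, x_2 = 1 ↦ 1  <
x_1 = 1, x_2 = 2 ↦ 0  <
x_1 = 2, x_2 = 0 ↦ 2  ≥
x_1 = 2, x_2 = 1 ↦ 1  <
x_1 = 2, x_2 = 2 ↦ 0  <
So 3 of the 9 assignments meet the threshold.

3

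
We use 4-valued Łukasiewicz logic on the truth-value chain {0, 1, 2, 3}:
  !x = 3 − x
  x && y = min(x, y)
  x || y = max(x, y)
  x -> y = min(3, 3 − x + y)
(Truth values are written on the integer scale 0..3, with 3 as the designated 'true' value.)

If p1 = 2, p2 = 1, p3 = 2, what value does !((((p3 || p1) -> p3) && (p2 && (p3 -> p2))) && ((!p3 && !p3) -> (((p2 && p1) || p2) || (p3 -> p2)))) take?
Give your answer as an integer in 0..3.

2

p3 || p1 = 2 || 2 = 2
(p3 || p1) -> p3 = 2 -> 2 = 3
p3 -> p2 = 2 -> 1 = 2
p2 && (p3 -> p2) = 1 && 2 = 1
((p3 || p1) -> p3) && (p2 && (p3 -> p2)) = 3 && 1 = 1
!p3 = !2 = 1
!p3 = !2 = 1
!p3 && !p3 = 1 && 1 = 1
p2 && p1 = 1 && 2 = 1
(p2 && p1) || p2 = 1 || 1 = 1
p3 -> p2 = 2 -> 1 = 2
((p2 && p1) || p2) || (p3 -> p2) = 1 || 2 = 2
(!p3 && !p3) -> (((p2 && p1) || p2) || (p3 -> p2)) = 1 -> 2 = 3
(((p3 || p1) -> p3) && (p2 && (p3 -> p2))) && ((!p3 && !p3) -> (((p2 && p1) || p2) || (p3 -> p2))) = 1 && 3 = 1
!((((p3 || p1) -> p3) && (p2 && (p3 -> p2))) && ((!p3 && !p3) -> (((p2 && p1) || p2) || (p3 -> p2)))) = !1 = 2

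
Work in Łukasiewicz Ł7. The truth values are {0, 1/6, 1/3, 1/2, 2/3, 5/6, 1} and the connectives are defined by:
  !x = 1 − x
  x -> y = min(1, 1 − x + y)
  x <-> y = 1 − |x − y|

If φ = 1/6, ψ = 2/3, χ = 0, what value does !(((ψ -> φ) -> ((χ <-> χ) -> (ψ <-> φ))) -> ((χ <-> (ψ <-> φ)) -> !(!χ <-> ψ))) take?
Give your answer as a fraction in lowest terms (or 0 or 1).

1/6

ψ -> φ = 2/3 -> 1/6 = 1/2
χ <-> χ = 0 <-> 0 = 1
ψ <-> φ = 2/3 <-> 1/6 = 1/2
(χ <-> χ) -> (ψ <-> φ) = 1 -> 1/2 = 1/2
(ψ -> φ) -> ((χ <-> χ) -> (ψ <-> φ)) = 1/2 -> 1/2 = 1
ψ <-> φ = 2/3 <-> 1/6 = 1/2
χ <-> (ψ <-> φ) = 0 <-> 1/2 = 1/2
!χ = !0 = 1
!χ <-> ψ = 1 <-> 2/3 = 2/3
!(!χ <-> ψ) = !2/3 = 1/3
(χ <-> (ψ <-> φ)) -> !(!χ <-> ψ) = 1/2 -> 1/3 = 5/6
((ψ -> φ) -> ((χ <-> χ) -> (ψ <-> φ))) -> ((χ <-> (ψ <-> φ)) -> !(!χ <-> ψ)) = 1 -> 5/6 = 5/6
!(((ψ -> φ) -> ((χ <-> χ) -> (ψ <-> φ))) -> ((χ <-> (ψ <-> φ)) -> !(!χ <-> ψ))) = !5/6 = 1/6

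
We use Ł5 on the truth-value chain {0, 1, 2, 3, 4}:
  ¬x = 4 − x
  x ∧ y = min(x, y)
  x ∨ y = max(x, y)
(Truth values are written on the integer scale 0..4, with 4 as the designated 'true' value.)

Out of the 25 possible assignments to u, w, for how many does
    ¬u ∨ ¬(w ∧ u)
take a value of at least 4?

9

value 4: 9 assignments (counts)
value 3: 7 assignments
value 2: 5 assignments
value 1: 3 assignments
value 0: 1 assignment
So 9 of the 25 assignments meet the threshold.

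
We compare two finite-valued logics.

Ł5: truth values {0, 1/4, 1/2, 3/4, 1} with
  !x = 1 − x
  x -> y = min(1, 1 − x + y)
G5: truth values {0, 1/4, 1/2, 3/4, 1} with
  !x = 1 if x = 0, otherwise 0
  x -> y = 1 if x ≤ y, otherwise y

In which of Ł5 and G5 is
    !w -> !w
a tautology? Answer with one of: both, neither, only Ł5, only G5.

both

In Ł5: every assignment gives 1 — tautology.
In G5: every assignment gives 1 — tautology.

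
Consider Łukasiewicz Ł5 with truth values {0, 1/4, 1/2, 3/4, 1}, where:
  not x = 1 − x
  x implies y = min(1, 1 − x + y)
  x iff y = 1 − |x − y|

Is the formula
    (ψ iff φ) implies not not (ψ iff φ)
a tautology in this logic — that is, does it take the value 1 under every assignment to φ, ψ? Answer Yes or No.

Yes

At φ = 3/4, ψ = 1, for instance:
ψ iff φ = 1 iff 3/4 = 3/4
not (ψ iff φ) = not 3/4 = 1/4
not not (ψ iff φ) = not 1/4 = 3/4
(ψ iff φ) implies not not (ψ iff φ) = 3/4 implies 3/4 = 1
and checking the remaining 24 assignments likewise gives ≥ 1 in every case.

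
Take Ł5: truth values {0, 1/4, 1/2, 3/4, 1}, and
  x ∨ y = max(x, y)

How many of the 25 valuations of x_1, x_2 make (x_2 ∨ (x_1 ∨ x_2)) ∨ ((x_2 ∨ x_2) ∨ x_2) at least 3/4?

value 1: 9 assignments (counts)
value 3/4: 7 assignments (counts)
value 1/2: 5 assignments
value 1/4: 3 assignments
value 0: 1 assignment
So 16 of the 25 assignments meet the threshold.

16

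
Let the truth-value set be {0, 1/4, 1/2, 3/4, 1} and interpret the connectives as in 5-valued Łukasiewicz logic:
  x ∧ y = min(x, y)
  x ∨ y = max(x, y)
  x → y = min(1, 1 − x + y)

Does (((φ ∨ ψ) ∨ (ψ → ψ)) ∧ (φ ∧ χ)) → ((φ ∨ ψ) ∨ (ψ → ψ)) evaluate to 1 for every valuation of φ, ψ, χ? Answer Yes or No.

At φ = 0, ψ = 1, χ = 1/4, for instance:
φ ∨ ψ = 0 ∨ 1 = 1
ψ → ψ = 1 → 1 = 1
(φ ∨ ψ) ∨ (ψ → ψ) = 1 ∨ 1 = 1
φ ∧ χ = 0 ∧ 1/4 = 0
((φ ∨ ψ) ∨ (ψ → ψ)) ∧ (φ ∧ χ) = 1 ∧ 0 = 0
(((φ ∨ ψ) ∨ (ψ → ψ)) ∧ (φ ∧ χ)) → ((φ ∨ ψ) ∨ (ψ → ψ)) = 0 → 1 = 1
and checking the remaining 124 assignments likewise gives ≥ 1 in every case.

Yes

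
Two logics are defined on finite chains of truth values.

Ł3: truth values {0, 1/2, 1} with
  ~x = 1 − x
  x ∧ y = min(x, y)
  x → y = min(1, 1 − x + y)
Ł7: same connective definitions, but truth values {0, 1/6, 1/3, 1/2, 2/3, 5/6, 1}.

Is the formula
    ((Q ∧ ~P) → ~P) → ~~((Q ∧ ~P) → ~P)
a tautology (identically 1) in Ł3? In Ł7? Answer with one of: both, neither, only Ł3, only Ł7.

both

In Ł3: every assignment gives 1 — tautology.
In Ł7: every assignment gives 1 — tautology.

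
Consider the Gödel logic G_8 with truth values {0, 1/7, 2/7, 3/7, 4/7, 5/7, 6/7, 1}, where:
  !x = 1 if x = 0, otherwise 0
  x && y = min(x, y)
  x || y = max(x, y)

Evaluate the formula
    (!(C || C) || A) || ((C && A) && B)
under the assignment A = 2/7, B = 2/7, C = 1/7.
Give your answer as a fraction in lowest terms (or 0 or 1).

C || C = 1/7 || 1/7 = 1/7
!(C || C) = !1/7 = 0
!(C || C) || A = 0 || 2/7 = 2/7
C && A = 1/7 && 2/7 = 1/7
(C && A) && B = 1/7 && 2/7 = 1/7
(!(C || C) || A) || ((C && A) && B) = 2/7 || 1/7 = 2/7

2/7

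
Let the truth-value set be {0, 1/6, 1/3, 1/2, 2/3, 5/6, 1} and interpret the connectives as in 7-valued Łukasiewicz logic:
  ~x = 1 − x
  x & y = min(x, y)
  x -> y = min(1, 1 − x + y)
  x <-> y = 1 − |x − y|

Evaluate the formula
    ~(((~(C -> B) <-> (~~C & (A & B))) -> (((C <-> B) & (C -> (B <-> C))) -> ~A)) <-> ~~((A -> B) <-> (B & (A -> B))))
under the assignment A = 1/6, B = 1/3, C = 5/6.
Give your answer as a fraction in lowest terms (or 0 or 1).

2/3

C -> B = 5/6 -> 1/3 = 1/2
~(C -> B) = ~1/2 = 1/2
~C = ~5/6 = 1/6
~~C = ~1/6 = 5/6
A & B = 1/6 & 1/3 = 1/6
~~C & (A & B) = 5/6 & 1/6 = 1/6
~(C -> B) <-> (~~C & (A & B)) = 1/2 <-> 1/6 = 2/3
C <-> B = 5/6 <-> 1/3 = 1/2
B <-> C = 1/3 <-> 5/6 = 1/2
C -> (B <-> C) = 5/6 -> 1/2 = 2/3
(C <-> B) & (C -> (B <-> C)) = 1/2 & 2/3 = 1/2
~A = ~1/6 = 5/6
((C <-> B) & (C -> (B <-> C))) -> ~A = 1/2 -> 5/6 = 1
(~(C -> B) <-> (~~C & (A & B))) -> (((C <-> B) & (C -> (B <-> C))) -> ~A) = 2/3 -> 1 = 1
A -> B = 1/6 -> 1/3 = 1
A -> B = 1/6 -> 1/3 = 1
B & (A -> B) = 1/3 & 1 = 1/3
(A -> B) <-> (B & (A -> B)) = 1 <-> 1/3 = 1/3
~((A -> B) <-> (B & (A -> B))) = ~1/3 = 2/3
~~((A -> B) <-> (B & (A -> B))) = ~2/3 = 1/3
((~(C -> B) <-> (~~C & (A & B))) -> (((C <-> B) & (C -> (B <-> C))) -> ~A)) <-> ~~((A -> B) <-> (B & (A -> B))) = 1 <-> 1/3 = 1/3
~(((~(C -> B) <-> (~~C & (A & B))) -> (((C <-> B) & (C -> (B <-> C))) -> ~A)) <-> ~~((A -> B) <-> (B & (A -> B)))) = ~1/3 = 2/3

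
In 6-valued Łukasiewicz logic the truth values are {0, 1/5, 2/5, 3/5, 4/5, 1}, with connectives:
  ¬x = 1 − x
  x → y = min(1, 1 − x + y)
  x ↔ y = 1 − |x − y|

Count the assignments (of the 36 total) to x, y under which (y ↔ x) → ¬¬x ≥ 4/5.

24

value 1: 17 assignments (counts)
value 4/5: 7 assignments (counts)
value 3/5: 5 assignments
value 2/5: 4 assignments
value 1/5: 2 assignments
value 0: 1 assignment
So 24 of the 36 assignments meet the threshold.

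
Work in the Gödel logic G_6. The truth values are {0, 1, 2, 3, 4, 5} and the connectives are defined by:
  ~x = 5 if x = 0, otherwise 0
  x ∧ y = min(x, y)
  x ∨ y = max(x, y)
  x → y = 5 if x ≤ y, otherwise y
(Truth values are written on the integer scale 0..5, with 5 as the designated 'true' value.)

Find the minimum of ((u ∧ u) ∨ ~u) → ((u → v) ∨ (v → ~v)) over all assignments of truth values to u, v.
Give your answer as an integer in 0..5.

1

Take u = 2, v = 1:
u ∧ u = 2 ∧ 2 = 2
~u = ~2 = 0
(u ∧ u) ∨ ~u = 2 ∨ 0 = 2
u → v = 2 → 1 = 1
~v = ~1 = 0
v → ~v = 1 → 0 = 0
(u → v) ∨ (v → ~v) = 1 ∨ 0 = 1
((u ∧ u) ∨ ~u) → ((u → v) ∨ (v → ~v)) = 2 → 1 = 1
No assignment yields a value below 1, so this is the minimum.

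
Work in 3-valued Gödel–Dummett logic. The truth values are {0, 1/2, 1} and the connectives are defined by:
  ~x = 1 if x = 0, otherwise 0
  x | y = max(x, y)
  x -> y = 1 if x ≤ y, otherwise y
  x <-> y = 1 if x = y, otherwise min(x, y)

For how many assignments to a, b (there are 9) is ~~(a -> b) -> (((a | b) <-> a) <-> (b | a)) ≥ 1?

a = 0, b = 0 ↦ 0  <
a = 0, b = 1/2 ↦ 0  <
a = 0, b = 1 ↦ 0  <
a = 1/2, b = 0 ↦ 1  ≥
a = 1/2, b = 1/2 ↦ 1/2  <
a = 1/2, b = 1 ↦ 1/2  <
a = 1, b = 0 ↦ 1  ≥
a = 1, b = 1/2 ↦ 1  ≥
a = 1, b = 1 ↦ 1  ≥
So 4 of the 9 assignments meet the threshold.

4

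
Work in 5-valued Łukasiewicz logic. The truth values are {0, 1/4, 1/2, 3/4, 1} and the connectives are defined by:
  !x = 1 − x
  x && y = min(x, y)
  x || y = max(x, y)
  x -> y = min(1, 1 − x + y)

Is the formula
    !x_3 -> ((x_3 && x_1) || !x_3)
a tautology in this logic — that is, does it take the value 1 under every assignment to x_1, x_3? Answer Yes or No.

At x_1 = 3/4, x_3 = 1, for instance:
!x_3 = !1 = 0
x_3 && x_1 = 1 && 3/4 = 3/4
(x_3 && x_1) || !x_3 = 3/4 || 0 = 3/4
!x_3 -> ((x_3 && x_1) || !x_3) = 0 -> 3/4 = 1
and checking the remaining 24 assignments likewise gives ≥ 1 in every case.

Yes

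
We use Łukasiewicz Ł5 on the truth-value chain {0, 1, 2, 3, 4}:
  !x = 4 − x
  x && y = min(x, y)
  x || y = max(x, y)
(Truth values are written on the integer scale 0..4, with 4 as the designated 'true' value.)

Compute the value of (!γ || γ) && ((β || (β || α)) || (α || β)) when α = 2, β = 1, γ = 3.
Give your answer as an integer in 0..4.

2

!γ = !3 = 1
!γ || γ = 1 || 3 = 3
β || α = 1 || 2 = 2
β || (β || α) = 1 || 2 = 2
α || β = 2 || 1 = 2
(β || (β || α)) || (α || β) = 2 || 2 = 2
(!γ || γ) && ((β || (β || α)) || (α || β)) = 3 && 2 = 2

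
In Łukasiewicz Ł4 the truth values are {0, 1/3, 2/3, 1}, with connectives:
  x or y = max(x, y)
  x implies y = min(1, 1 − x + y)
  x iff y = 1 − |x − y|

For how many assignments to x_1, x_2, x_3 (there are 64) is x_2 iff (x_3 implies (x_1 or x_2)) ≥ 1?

value 1: 22 assignments (counts)
value 2/3: 18 assignments
value 1/3: 14 assignments
value 0: 10 assignments
So 22 of the 64 assignments meet the threshold.

22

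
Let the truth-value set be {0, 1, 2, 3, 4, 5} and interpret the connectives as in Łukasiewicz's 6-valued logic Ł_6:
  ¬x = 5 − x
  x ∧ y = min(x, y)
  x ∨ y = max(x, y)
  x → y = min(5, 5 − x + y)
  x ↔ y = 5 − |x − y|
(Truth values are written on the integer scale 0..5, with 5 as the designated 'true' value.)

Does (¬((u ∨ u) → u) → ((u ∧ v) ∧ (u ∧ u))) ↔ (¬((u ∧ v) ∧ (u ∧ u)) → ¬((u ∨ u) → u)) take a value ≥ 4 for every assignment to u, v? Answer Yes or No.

No

Counterexample: take u = 0, v = 0.
u ∨ u = 0 ∨ 0 = 0
(u ∨ u) → u = 0 → 0 = 5
¬((u ∨ u) → u) = ¬5 = 0
u ∧ v = 0 ∧ 0 = 0
u ∧ u = 0 ∧ 0 = 0
(u ∧ v) ∧ (u ∧ u) = 0 ∧ 0 = 0
¬((u ∨ u) → u) → ((u ∧ v) ∧ (u ∧ u)) = 0 → 0 = 5
u ∧ v = 0 ∧ 0 = 0
u ∧ u = 0 ∧ 0 = 0
(u ∧ v) ∧ (u ∧ u) = 0 ∧ 0 = 0
¬((u ∧ v) ∧ (u ∧ u)) = ¬0 = 5
u ∨ u = 0 ∨ 0 = 0
(u ∨ u) → u = 0 → 0 = 5
¬((u ∨ u) → u) = ¬5 = 0
¬((u ∧ v) ∧ (u ∧ u)) → ¬((u ∨ u) → u) = 5 → 0 = 0
(¬((u ∨ u) → u) → ((u ∧ v) ∧ (u ∧ u))) ↔ (¬((u ∧ v) ∧ (u ∧ u)) → ¬((u ∨ u) → u)) = 5 ↔ 0 = 0
This gives 0, which is below 4.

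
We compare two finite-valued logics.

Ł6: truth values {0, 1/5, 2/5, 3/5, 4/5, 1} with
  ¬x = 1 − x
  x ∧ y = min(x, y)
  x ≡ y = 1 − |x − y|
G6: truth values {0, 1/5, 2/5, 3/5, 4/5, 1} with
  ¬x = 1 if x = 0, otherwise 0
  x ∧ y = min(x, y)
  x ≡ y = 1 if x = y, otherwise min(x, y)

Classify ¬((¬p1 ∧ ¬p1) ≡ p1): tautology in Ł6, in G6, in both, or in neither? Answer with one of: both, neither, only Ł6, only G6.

In Ł6: at p1 = 1/5 the value is 3/5 — not a tautology.
In G6: every assignment gives 1 — tautology.

only G6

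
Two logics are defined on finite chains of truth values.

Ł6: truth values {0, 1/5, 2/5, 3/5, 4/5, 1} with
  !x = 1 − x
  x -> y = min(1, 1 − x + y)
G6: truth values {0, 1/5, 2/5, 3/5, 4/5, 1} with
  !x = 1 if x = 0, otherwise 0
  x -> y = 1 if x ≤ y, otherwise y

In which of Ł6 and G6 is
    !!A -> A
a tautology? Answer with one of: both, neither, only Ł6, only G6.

In Ł6: every assignment gives 1 — tautology.
In G6: at A = 1/5 the value is 1/5 — not a tautology.

only Ł6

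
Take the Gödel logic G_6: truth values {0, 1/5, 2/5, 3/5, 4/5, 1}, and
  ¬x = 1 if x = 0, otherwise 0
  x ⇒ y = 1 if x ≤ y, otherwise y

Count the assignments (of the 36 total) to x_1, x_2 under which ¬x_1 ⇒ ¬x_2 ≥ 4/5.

31

value 1: 31 assignments (counts)
value 0: 5 assignments
So 31 of the 36 assignments meet the threshold.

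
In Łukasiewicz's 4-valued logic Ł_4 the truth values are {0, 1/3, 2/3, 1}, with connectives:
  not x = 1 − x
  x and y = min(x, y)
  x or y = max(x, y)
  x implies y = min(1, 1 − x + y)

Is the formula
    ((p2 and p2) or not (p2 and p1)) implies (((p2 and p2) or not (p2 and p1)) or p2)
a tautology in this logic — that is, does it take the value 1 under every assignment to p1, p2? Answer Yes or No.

p1 = 0, p2 = 0 ↦ 1
p1 = 0, p2 = 1/3 ↦ 1
p1 = 0, p2 = 2/3 ↦ 1
p1 = 0, p2 = 1 ↦ 1
p1 = 1/3, p2 = 0 ↦ 1
p1 = 1/3, p2 = 1/3 ↦ 1
p1 = 1/3, p2 = 2/3 ↦ 1
p1 = 1/3, p2 = 1 ↦ 1
p1 = 2/3, p2 = 0 ↦ 1
p1 = 2/3, p2 = 1/3 ↦ 1
p1 = 2/3, p2 = 2/3 ↦ 1
p1 = 2/3, p2 = 1 ↦ 1
p1 = 1, p2 = 0 ↦ 1
p1 = 1, p2 = 1/3 ↦ 1
p1 = 1, p2 = 2/3 ↦ 1
p1 = 1, p2 = 1 ↦ 1
Every assignment gives a value ≥ 1.

Yes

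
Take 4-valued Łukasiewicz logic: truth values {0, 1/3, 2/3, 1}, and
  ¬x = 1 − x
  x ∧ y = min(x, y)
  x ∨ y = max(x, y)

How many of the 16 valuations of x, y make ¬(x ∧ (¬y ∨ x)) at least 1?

4

x = 0, y = 0 ↦ 1  ≥
x = 0, y = 1/3 ↦ 1  ≥
x = 0, y = 2/3 ↦ 1  ≥
x = 0, y = 1 ↦ 1  ≥
x = 1/3, y = 0 ↦ 2/3  <
x = 1/3, y = 1/3 ↦ 2/3  <
x = 1/3, y = 2/3 ↦ 2/3  <
x = 1/3, y = 1 ↦ 2/3  <
x = 2/3, y = 0 ↦ 1/3  <
x = 2/3, y = 1/3 ↦ 1/3  <
x = 2/3, y = 2/3 ↦ 1/3  <
x = 2/3, y = 1 ↦ 1/3  <
x = 1, y = 0 ↦ 0  <
x = 1, y = 1/3 ↦ 0  <
x = 1, y = 2/3 ↦ 0  <
x = 1, y = 1 ↦ 0  <
So 4 of the 16 assignments meet the threshold.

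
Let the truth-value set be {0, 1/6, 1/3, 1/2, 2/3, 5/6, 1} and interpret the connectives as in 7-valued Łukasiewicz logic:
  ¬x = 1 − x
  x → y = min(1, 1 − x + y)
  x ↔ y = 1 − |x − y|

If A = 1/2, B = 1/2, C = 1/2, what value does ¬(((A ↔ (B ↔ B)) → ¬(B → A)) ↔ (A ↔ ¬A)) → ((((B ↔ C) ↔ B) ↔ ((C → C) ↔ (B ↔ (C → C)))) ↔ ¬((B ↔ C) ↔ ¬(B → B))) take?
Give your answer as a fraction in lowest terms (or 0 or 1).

B ↔ B = 1/2 ↔ 1/2 = 1
A ↔ (B ↔ B) = 1/2 ↔ 1 = 1/2
B → A = 1/2 → 1/2 = 1
¬(B → A) = ¬1 = 0
(A ↔ (B ↔ B)) → ¬(B → A) = 1/2 → 0 = 1/2
¬A = ¬1/2 = 1/2
A ↔ ¬A = 1/2 ↔ 1/2 = 1
((A ↔ (B ↔ B)) → ¬(B → A)) ↔ (A ↔ ¬A) = 1/2 ↔ 1 = 1/2
¬(((A ↔ (B ↔ B)) → ¬(B → A)) ↔ (A ↔ ¬A)) = ¬1/2 = 1/2
B ↔ C = 1/2 ↔ 1/2 = 1
(B ↔ C) ↔ B = 1 ↔ 1/2 = 1/2
C → C = 1/2 → 1/2 = 1
C → C = 1/2 → 1/2 = 1
B ↔ (C → C) = 1/2 ↔ 1 = 1/2
(C → C) ↔ (B ↔ (C → C)) = 1 ↔ 1/2 = 1/2
((B ↔ C) ↔ B) ↔ ((C → C) ↔ (B ↔ (C → C))) = 1/2 ↔ 1/2 = 1
B ↔ C = 1/2 ↔ 1/2 = 1
B → B = 1/2 → 1/2 = 1
¬(B → B) = ¬1 = 0
(B ↔ C) ↔ ¬(B → B) = 1 ↔ 0 = 0
¬((B ↔ C) ↔ ¬(B → B)) = ¬0 = 1
(((B ↔ C) ↔ B) ↔ ((C → C) ↔ (B ↔ (C → C)))) ↔ ¬((B ↔ C) ↔ ¬(B → B)) = 1 ↔ 1 = 1
¬(((A ↔ (B ↔ B)) → ¬(B → A)) ↔ (A ↔ ¬A)) → ((((B ↔ C) ↔ B) ↔ ((C → C) ↔ (B ↔ (C → C)))) ↔ ¬((B ↔ C) ↔ ¬(B → B))) = 1/2 → 1 = 1

1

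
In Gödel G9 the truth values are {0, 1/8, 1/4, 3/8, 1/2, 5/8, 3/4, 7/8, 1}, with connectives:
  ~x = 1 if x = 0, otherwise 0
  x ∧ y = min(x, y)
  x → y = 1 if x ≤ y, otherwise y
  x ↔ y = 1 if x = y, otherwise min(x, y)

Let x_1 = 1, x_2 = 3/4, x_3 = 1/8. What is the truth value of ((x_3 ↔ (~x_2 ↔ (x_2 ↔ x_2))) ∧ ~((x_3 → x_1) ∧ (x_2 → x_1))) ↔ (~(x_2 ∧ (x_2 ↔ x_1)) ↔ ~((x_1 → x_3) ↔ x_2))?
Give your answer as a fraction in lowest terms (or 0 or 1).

~x_2 = ~3/4 = 0
x_2 ↔ x_2 = 3/4 ↔ 3/4 = 1
~x_2 ↔ (x_2 ↔ x_2) = 0 ↔ 1 = 0
x_3 ↔ (~x_2 ↔ (x_2 ↔ x_2)) = 1/8 ↔ 0 = 0
x_3 → x_1 = 1/8 → 1 = 1
x_2 → x_1 = 3/4 → 1 = 1
(x_3 → x_1) ∧ (x_2 → x_1) = 1 ∧ 1 = 1
~((x_3 → x_1) ∧ (x_2 → x_1)) = ~1 = 0
(x_3 ↔ (~x_2 ↔ (x_2 ↔ x_2))) ∧ ~((x_3 → x_1) ∧ (x_2 → x_1)) = 0 ∧ 0 = 0
x_2 ↔ x_1 = 3/4 ↔ 1 = 3/4
x_2 ∧ (x_2 ↔ x_1) = 3/4 ∧ 3/4 = 3/4
~(x_2 ∧ (x_2 ↔ x_1)) = ~3/4 = 0
x_1 → x_3 = 1 → 1/8 = 1/8
(x_1 → x_3) ↔ x_2 = 1/8 ↔ 3/4 = 1/8
~((x_1 → x_3) ↔ x_2) = ~1/8 = 0
~(x_2 ∧ (x_2 ↔ x_1)) ↔ ~((x_1 → x_3) ↔ x_2) = 0 ↔ 0 = 1
((x_3 ↔ (~x_2 ↔ (x_2 ↔ x_2))) ∧ ~((x_3 → x_1) ∧ (x_2 → x_1))) ↔ (~(x_2 ∧ (x_2 ↔ x_1)) ↔ ~((x_1 → x_3) ↔ x_2)) = 0 ↔ 1 = 0

0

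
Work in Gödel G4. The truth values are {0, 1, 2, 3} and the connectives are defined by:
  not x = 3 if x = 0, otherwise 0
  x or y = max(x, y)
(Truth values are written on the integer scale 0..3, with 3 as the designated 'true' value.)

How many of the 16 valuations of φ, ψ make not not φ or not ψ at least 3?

13

φ = 0, ψ = 0 ↦ 3  ≥
φ = 0, ψ = 1 ↦ 0  <
φ = 0, ψ = 2 ↦ 0  <
φ = 0, ψ = 3 ↦ 0  <
φ = 1, ψ = 0 ↦ 3  ≥
φ = 1, ψ = 1 ↦ 3  ≥
φ = 1, ψ = 2 ↦ 3  ≥
φ = 1, ψ = 3 ↦ 3  ≥
φ = 2, ψ = 0 ↦ 3  ≥
φ = 2, ψ = 1 ↦ 3  ≥
φ = 2, ψ = 2 ↦ 3  ≥
φ = 2, ψ = 3 ↦ 3  ≥
φ = 3, ψ = 0 ↦ 3  ≥
φ = 3, ψ = 1 ↦ 3  ≥
φ = 3, ψ = 2 ↦ 3  ≥
φ = 3, ψ = 3 ↦ 3  ≥
So 13 of the 16 assignments meet the threshold.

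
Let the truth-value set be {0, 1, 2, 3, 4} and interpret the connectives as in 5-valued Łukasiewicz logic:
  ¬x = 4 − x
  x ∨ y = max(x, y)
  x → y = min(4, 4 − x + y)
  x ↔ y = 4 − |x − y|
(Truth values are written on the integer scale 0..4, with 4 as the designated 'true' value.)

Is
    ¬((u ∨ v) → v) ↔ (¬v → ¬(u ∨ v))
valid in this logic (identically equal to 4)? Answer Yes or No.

Counterexample: take u = 0, v = 0.
u ∨ v = 0 ∨ 0 = 0
(u ∨ v) → v = 0 → 0 = 4
¬((u ∨ v) → v) = ¬4 = 0
¬v = ¬0 = 4
¬(u ∨ v) = ¬0 = 4
¬v → ¬(u ∨ v) = 4 → 4 = 4
¬((u ∨ v) → v) ↔ (¬v → ¬(u ∨ v)) = 0 ↔ 4 = 0
This gives 0 ≠ 4.

No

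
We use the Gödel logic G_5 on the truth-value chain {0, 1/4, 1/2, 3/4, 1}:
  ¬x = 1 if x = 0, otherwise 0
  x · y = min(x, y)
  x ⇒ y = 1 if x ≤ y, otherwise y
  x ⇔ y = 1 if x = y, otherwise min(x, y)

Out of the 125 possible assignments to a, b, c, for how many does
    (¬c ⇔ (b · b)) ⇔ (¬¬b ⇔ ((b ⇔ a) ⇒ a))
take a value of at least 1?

value 1: 16 assignments (counts)
value 3/4: 4 assignments
value 1/2: 4 assignments
value 1/4: 4 assignments
value 0: 97 assignments
So 16 of the 125 assignments meet the threshold.

16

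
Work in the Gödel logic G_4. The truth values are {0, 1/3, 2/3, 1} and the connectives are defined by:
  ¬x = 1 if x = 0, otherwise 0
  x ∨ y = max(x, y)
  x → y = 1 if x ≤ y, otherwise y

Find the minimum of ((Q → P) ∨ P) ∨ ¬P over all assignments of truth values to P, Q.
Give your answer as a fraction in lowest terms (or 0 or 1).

1/3

Take P = 1/3, Q = 2/3:
Q → P = 2/3 → 1/3 = 1/3
(Q → P) ∨ P = 1/3 ∨ 1/3 = 1/3
¬P = ¬1/3 = 0
((Q → P) ∨ P) ∨ ¬P = 1/3 ∨ 0 = 1/3
No assignment yields a value below 1/3, so this is the minimum.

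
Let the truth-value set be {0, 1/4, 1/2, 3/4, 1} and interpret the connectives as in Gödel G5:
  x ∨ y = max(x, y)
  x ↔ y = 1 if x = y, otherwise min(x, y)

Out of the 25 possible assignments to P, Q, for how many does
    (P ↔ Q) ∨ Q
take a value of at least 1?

9

value 1: 9 assignments (counts)
value 3/4: 4 assignments
value 1/2: 4 assignments
value 1/4: 4 assignments
value 0: 4 assignments
So 9 of the 25 assignments meet the threshold.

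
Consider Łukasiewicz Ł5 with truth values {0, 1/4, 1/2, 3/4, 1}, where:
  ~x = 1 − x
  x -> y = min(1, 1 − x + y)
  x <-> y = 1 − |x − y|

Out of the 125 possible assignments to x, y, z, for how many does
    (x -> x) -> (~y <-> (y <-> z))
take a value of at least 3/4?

70

value 1: 35 assignments (counts)
value 3/4: 35 assignments (counts)
value 1/2: 30 assignments
value 1/4: 15 assignments
value 0: 10 assignments
So 70 of the 125 assignments meet the threshold.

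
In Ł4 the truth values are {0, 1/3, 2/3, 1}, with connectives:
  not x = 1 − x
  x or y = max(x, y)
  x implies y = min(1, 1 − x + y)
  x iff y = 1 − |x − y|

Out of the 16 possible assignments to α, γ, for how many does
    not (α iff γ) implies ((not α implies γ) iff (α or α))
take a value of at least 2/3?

15

α = 0, γ = 0 ↦ 1  ≥
α = 0, γ = 1/3 ↦ 1  ≥
α = 0, γ = 2/3 ↦ 2/3  ≥
α = 0, γ = 1 ↦ 0  <
α = 1/3, γ = 0 ↦ 1  ≥
α = 1/3, γ = 1/3 ↦ 1  ≥
α = 1/3, γ = 2/3 ↦ 1  ≥
α = 1/3, γ = 1 ↦ 2/3  ≥
α = 2/3, γ = 0 ↦ 1  ≥
α = 2/3, γ = 1/3 ↦ 1  ≥
α = 2/3, γ = 2/3 ↦ 1  ≥
α = 2/3, γ = 1 ↦ 1  ≥
α = 1, γ = 0 ↦ 1  ≥
α = 1, γ = 1/3 ↦ 1  ≥
α = 1, γ = 2/3 ↦ 1  ≥
α = 1, γ = 1 ↦ 1  ≥
So 15 of the 16 assignments meet the threshold.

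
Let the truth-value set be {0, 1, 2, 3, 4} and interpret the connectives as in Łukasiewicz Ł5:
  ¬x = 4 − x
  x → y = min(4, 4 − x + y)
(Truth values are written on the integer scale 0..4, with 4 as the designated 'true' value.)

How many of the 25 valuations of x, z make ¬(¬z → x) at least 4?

value 4: 1 assignment (counts)
value 3: 2 assignments
value 2: 3 assignments
value 1: 4 assignments
value 0: 15 assignments
So 1 of the 25 assignments meets the threshold.

1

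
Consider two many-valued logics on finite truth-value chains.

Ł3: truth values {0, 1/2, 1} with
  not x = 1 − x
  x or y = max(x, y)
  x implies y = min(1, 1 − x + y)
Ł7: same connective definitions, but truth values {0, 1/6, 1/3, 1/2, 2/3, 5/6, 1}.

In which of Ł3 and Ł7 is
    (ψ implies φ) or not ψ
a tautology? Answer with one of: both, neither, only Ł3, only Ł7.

neither

In Ł3: at φ = 0, ψ = 1/2 the value is 1/2 — not a tautology.
In Ł7: at φ = 0, ψ = 1/6 the value is 5/6 — not a tautology.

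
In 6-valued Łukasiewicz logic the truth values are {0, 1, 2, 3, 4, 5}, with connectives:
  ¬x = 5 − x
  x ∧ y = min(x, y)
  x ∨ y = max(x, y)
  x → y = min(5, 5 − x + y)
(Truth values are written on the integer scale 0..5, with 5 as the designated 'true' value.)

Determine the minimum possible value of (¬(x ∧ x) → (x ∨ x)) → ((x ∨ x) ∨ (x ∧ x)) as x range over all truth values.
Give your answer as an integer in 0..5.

3

Take x = 2:
x ∧ x = 2 ∧ 2 = 2
¬(x ∧ x) = ¬2 = 3
x ∨ x = 2 ∨ 2 = 2
¬(x ∧ x) → (x ∨ x) = 3 → 2 = 4
x ∨ x = 2 ∨ 2 = 2
x ∧ x = 2 ∧ 2 = 2
(x ∨ x) ∨ (x ∧ x) = 2 ∨ 2 = 2
(¬(x ∧ x) → (x ∨ x)) → ((x ∨ x) ∨ (x ∧ x)) = 4 → 2 = 3
No assignment yields a value below 3, so this is the minimum.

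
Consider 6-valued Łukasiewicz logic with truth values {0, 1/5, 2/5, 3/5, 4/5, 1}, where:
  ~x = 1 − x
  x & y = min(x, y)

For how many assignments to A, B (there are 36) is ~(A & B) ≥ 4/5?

20

value 1: 11 assignments (counts)
value 4/5: 9 assignments (counts)
value 3/5: 7 assignments
value 2/5: 5 assignments
value 1/5: 3 assignments
value 0: 1 assignment
So 20 of the 36 assignments meet the threshold.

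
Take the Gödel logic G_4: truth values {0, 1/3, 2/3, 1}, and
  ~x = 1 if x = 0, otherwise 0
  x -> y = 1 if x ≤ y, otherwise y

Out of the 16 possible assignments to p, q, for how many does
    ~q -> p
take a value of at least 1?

13

p = 0, q = 0 ↦ 0  <
p = 0, q = 1/3 ↦ 1  ≥
p = 0, q = 2/3 ↦ 1  ≥
p = 0, q = 1 ↦ 1  ≥
p = 1/3, q = 0 ↦ 1/3  <
p = 1/3, q = 1/3 ↦ 1  ≥
p = 1/3, q = 2/3 ↦ 1  ≥
p = 1/3, q = 1 ↦ 1  ≥
p = 2/3, q = 0 ↦ 2/3  <
p = 2/3, q = 1/3 ↦ 1  ≥
p = 2/3, q = 2/3 ↦ 1  ≥
p = 2/3, q = 1 ↦ 1  ≥
p = 1, q = 0 ↦ 1  ≥
p = 1, q = 1/3 ↦ 1  ≥
p = 1, q = 2/3 ↦ 1  ≥
p = 1, q = 1 ↦ 1  ≥
So 13 of the 16 assignments meet the threshold.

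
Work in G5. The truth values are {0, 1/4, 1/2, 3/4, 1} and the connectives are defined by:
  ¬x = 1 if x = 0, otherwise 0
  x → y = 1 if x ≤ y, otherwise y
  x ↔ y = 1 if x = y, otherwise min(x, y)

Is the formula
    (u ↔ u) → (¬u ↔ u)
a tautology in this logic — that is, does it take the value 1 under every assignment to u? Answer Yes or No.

No

Counterexample: take u = 0.
u ↔ u = 0 ↔ 0 = 1
¬u = ¬0 = 1
¬u ↔ u = 1 ↔ 0 = 0
(u ↔ u) → (¬u ↔ u) = 1 → 0 = 0
This gives 0 ≠ 1.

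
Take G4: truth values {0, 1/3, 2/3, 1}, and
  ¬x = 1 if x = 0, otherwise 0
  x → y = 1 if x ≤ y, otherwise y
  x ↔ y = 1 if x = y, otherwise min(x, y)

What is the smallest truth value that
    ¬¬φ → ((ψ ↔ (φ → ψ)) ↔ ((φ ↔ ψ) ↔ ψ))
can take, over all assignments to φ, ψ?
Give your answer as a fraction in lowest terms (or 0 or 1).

Take φ = 1/3, ψ = 2/3:
¬φ = ¬1/3 = 0
¬¬φ = ¬0 = 1
φ → ψ = 1/3 → 2/3 = 1
ψ ↔ (φ → ψ) = 2/3 ↔ 1 = 2/3
φ ↔ ψ = 1/3 ↔ 2/3 = 1/3
(φ ↔ ψ) ↔ ψ = 1/3 ↔ 2/3 = 1/3
(ψ ↔ (φ → ψ)) ↔ ((φ ↔ ψ) ↔ ψ) = 2/3 ↔ 1/3 = 1/3
¬¬φ → ((ψ ↔ (φ → ψ)) ↔ ((φ ↔ ψ) ↔ ψ)) = 1 → 1/3 = 1/3
No assignment yields a value below 1/3, so this is the minimum.

1/3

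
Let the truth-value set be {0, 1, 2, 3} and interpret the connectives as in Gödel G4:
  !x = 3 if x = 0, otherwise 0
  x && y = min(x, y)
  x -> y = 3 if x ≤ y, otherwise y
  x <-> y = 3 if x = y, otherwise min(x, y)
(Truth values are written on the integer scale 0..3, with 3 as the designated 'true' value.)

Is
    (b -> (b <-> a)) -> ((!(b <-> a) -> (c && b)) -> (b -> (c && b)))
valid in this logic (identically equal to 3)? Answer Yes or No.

No

Counterexample: take a = 1, b = 1, c = 0.
b <-> a = 1 <-> 1 = 3
b -> (b <-> a) = 1 -> 3 = 3
b <-> a = 1 <-> 1 = 3
!(b <-> a) = !3 = 0
c && b = 0 && 1 = 0
!(b <-> a) -> (c && b) = 0 -> 0 = 3
c && b = 0 && 1 = 0
b -> (c && b) = 1 -> 0 = 0
(!(b <-> a) -> (c && b)) -> (b -> (c && b)) = 3 -> 0 = 0
(b -> (b <-> a)) -> ((!(b <-> a) -> (c && b)) -> (b -> (c && b))) = 3 -> 0 = 0
This gives 0 ≠ 3.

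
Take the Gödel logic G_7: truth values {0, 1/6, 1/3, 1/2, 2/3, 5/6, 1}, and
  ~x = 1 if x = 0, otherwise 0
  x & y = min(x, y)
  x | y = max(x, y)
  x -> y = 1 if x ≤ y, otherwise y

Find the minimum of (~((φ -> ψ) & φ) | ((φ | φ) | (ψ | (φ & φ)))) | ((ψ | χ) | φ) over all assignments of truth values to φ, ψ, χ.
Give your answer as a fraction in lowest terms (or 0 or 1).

1/6

Take φ = 1/6, ψ = 1/6, χ = 0:
φ -> ψ = 1/6 -> 1/6 = 1
(φ -> ψ) & φ = 1 & 1/6 = 1/6
~((φ -> ψ) & φ) = ~1/6 = 0
φ | φ = 1/6 | 1/6 = 1/6
φ & φ = 1/6 & 1/6 = 1/6
ψ | (φ & φ) = 1/6 | 1/6 = 1/6
(φ | φ) | (ψ | (φ & φ)) = 1/6 | 1/6 = 1/6
~((φ -> ψ) & φ) | ((φ | φ) | (ψ | (φ & φ))) = 0 | 1/6 = 1/6
ψ | χ = 1/6 | 0 = 1/6
(ψ | χ) | φ = 1/6 | 1/6 = 1/6
(~((φ -> ψ) & φ) | ((φ | φ) | (ψ | (φ & φ)))) | ((ψ | χ) | φ) = 1/6 | 1/6 = 1/6
No assignment yields a value below 1/6, so this is the minimum.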